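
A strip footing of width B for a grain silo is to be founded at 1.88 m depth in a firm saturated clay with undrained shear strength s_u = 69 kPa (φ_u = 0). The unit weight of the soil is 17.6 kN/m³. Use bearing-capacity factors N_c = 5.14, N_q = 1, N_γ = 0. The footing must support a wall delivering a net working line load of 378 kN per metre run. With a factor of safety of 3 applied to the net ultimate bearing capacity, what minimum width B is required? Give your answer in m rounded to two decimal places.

q = γ·D_f = 17.6 × 1.88 = 33.088 kPa.
c·N_c = 69 × 5.14 = 354.66 kPa
q·N_q = 33.088 × 1 = 33.088 kPa
q_ult = 354.66 + 33.088 = 387.75 kPa.
For φ = 0 the ½γBN_γ term vanishes, so q_ult is independent of B. q_net = 387.75 − 33.088 = 354.66 kPa; q_all(net) = 354.66/3 = 118.22 kPa.
Required width B = w / q_all(net) = 378 / 118.22 = 3.197 m.

B = 3.20 m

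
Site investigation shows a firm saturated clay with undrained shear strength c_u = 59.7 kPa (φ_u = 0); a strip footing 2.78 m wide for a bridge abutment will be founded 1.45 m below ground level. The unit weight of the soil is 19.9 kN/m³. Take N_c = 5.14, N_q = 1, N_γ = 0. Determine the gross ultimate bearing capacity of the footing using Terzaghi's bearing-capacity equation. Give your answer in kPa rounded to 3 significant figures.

q_ult ≈ 336 kPa

Overburden at base level: q = 19.9 × 1.45 = 28.855 kPa.
Cohesion term c·N_c = 59.7 × 5.14 = 306.86 kPa; surcharge term q·N_q = 28.855 × 1 = 28.855 kPa.
q_ult = 306.86 + 28.855 = 335.71 kPa.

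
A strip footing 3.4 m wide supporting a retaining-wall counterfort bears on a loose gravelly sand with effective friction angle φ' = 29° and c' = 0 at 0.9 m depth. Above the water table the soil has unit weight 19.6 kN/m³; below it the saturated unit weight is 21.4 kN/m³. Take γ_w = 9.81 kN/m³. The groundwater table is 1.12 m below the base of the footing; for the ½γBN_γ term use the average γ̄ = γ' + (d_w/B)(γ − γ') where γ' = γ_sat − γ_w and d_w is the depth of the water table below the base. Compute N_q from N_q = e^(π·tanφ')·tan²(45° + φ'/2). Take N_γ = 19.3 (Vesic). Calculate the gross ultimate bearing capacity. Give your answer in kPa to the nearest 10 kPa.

tan29° = 0.5543, so N_q = e^(π×0.5543)·tan²(59.5°) = 5.705 × 2.882 = 16.44.
q = γ·D_f = 19.6 × 0.9 = 17.64 kPa.
γ' = 11.59 kN/m³; averaging over the depth B below the base, γ̄ = γ' + (d_w/B)(γ − γ') = 14.229 kN/m³.
q·N_q = 17.64 × 16.443 = 290.06 kPa
0.5·γ·B·N_γ = 0.5 × 14.229 × 3.4 × 19.3 = 466.84 kPa
q_ult = 290.06 + 466.84 = 756.9 kPa.

q_ult ≈ 760 kPa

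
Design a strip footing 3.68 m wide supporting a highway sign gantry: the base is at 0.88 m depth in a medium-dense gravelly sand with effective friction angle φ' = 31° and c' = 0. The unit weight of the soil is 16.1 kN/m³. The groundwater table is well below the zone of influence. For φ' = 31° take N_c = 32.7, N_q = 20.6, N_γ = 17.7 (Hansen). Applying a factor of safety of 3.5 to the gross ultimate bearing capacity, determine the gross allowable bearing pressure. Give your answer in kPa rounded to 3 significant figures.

q_all ≈ 233 kPa

Overburden at base level: q = 16.1 × 0.88 = 14.168 kPa.
Surcharge term q·N_q = 14.168 × 20.6 = 291.86 kPa; self-weight term 0.5·γ·B·N_γ = 0.5 × 16.1 × 3.68 × 17.7 = 524.34 kPa.
q_ult = 291.86 + 524.34 = 816.21 kPa.
q_all = q_ult / FS = 816.21 / 3.5 = 233.2 kPa.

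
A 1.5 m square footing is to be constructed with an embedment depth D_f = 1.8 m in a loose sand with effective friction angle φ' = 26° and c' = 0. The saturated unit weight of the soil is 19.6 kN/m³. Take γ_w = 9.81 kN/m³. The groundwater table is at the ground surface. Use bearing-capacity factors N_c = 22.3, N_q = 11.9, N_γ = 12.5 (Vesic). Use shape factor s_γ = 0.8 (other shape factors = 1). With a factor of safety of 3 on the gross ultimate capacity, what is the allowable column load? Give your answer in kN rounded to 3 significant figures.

P_all ≈ 212 kN

γ' = 19.6 − 9.81 = 9.79 kN/m³ (submerged throughout). q = 9.79 × 1.8 = 17.622 kPa; the same γ' applies in the ½γBN_γ term.
q·N_q = 17.622 × 11.9 = 209.7 kPa
0.5·γ·B·N_γ·s_γ = 0.5 × 9.79 × 1.5 × 12.5 × 0.8 = 73.425 kPa
q_ult = 209.7 + 73.425 = 283.13 kPa.
Gross allowable pressure q_all = 283.13 / 3 = 94.376 kPa.
Footing area = 2.25 m², so allowable column load = 94.376 × 2.25 = 212.35 kN.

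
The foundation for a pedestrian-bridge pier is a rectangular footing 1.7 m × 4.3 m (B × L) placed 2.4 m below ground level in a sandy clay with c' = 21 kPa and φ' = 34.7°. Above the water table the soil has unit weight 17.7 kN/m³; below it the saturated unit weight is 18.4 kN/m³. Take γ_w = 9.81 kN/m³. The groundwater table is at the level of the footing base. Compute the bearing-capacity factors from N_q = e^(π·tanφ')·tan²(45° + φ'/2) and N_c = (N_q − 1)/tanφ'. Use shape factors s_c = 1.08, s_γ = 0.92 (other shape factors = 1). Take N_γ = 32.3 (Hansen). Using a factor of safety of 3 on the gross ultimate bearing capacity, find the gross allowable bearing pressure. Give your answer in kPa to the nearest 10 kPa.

q_all ≈ 870 kPa

N_q = e^(π·tan34.7°)·tan²(62.35°) = 32.08; N_c = (N_q − 1)/tanφ' = 44.89.
q = γ·D_f = 17.7 × 2.4 = 42.48 kPa.
For the ½γBN_γ term take γ' = 18.4 − 9.81 = 8.59 kN/m³ (soil below base is submerged).
c·N_c·s_c = 21 × 44.886 × 1.08 = 1018 kPa
q·N_q = 42.48 × 32.081 = 1362.8 kPa
0.5·γ·B·N_γ·s_γ = 0.5 × 8.59 × 1.7 × 32.3 × 0.92 = 216.97 kPa
q_ult = 1018 + 1362.8 + 216.97 = 2597.8 kPa.
q_all = 2597.8 / 3 = 865.93 kPa.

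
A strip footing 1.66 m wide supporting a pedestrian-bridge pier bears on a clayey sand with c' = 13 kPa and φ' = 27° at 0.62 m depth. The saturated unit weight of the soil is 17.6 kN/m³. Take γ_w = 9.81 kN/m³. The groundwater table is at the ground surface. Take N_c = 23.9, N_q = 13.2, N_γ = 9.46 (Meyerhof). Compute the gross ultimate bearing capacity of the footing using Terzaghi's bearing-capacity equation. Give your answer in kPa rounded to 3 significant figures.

With the water table at the surface the whole profile is submerged: γ' = 17.6 − 9.81 = 7.79 kN/m³, so q = γ'·D_f = 4.8298 kPa; the same γ' applies in the ½γBN_γ term.
q_ult = c·N_c + q·N_q + 0.5·γ·B·N_γ
     = 13 × 23.9 + 4.8298 × 13.2 + 0.5 × 7.79 × 1.66 × 9.46
     = 310.7 + 63.753 + 61.166 = 435.62 kPa.

q_ult ≈ 436 kPa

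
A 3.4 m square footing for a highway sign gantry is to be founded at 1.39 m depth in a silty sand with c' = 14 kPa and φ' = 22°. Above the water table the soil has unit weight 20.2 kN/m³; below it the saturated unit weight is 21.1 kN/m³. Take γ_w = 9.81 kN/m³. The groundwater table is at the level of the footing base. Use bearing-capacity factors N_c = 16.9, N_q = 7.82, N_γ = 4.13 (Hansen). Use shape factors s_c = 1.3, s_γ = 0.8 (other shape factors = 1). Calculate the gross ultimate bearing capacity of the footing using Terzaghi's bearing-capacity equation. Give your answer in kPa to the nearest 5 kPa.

Effective surcharge at the founding depth q = γ·D_f = 20.2 × 1.39 = 28.078 kPa.
The water table coincides with the base, so in the self-weight term γ → γ' = 11.29 kN/m³.
q_ult = c·N_c·s_c + q·N_q + 0.5·γ·B·N_γ·s_γ
     = 14 × 16.9 × 1.3 + 28.078 × 7.82 + 0.5 × 11.29 × 3.4 × 4.13 × 0.8
     = 307.58 + 219.57 + 63.414 = 590.56 kPa.

q_ult ≈ 590 kPa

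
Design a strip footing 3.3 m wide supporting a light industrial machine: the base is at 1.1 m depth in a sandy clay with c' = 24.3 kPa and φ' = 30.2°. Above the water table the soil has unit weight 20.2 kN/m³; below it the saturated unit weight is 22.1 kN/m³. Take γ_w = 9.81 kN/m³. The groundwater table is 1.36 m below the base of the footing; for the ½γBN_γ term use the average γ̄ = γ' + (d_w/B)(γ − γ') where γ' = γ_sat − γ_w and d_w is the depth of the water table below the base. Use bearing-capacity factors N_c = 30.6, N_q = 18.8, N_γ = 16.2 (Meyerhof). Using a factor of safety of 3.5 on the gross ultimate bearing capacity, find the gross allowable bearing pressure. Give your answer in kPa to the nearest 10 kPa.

q = γ·D_f = 20.2 × 1.1 = 22.22 kPa.
γ' = 12.29 kN/m³; averaging over the depth B below the base, γ̄ = γ' + (d_w/B)(γ − γ') = 15.55 kN/m³.
c·N_c = 24.3 × 30.6 = 743.58 kPa
q·N_q = 22.22 × 18.8 = 417.74 kPa
0.5·γ·B·N_γ = 0.5 × 15.55 × 3.3 × 16.2 = 415.65 kPa
q_ult = 743.58 + 417.74 + 415.65 = 1577 kPa.
q_all = 1577 / 3.5 = 450.56 kPa.

q_all ≈ 450 kPa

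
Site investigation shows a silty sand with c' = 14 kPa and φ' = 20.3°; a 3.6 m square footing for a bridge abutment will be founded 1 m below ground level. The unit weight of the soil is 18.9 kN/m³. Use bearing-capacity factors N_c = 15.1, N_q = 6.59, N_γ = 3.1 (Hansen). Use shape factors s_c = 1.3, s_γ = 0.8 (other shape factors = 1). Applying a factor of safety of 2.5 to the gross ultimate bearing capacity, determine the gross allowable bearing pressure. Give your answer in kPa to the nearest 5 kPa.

Effective surcharge at the founding depth q = γ·D_f = 18.9 × 1 = 18.9 kPa.
q_ult = c·N_c·s_c + q·N_q + 0.5·γ·B·N_γ·s_γ
     = 14 × 15.1 × 1.3 + 18.9 × 6.59 + 0.5 × 18.9 × 3.6 × 3.1 × 0.8
     = 274.82 + 124.55 + 84.37 = 483.74 kPa.
q_all = q_ult / FS = 483.74 / 2.5 = 193.5 kPa.

q_all ≈ 195 kPa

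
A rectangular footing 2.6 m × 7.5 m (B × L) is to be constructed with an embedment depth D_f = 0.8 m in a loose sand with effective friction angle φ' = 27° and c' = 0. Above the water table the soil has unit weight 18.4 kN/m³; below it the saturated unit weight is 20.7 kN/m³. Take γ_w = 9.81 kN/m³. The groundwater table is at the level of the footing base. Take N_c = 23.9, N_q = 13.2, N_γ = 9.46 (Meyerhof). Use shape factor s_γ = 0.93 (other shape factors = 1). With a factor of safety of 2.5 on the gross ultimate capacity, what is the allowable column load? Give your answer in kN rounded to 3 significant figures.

Overburden at base level: q = 18.4 × 0.8 = 14.72 kPa.
Below the base the soil is submerged, so the ½γBN_γ term uses γ' = 20.7 − 9.81 = 10.89 kN/m³.
Surcharge term q·N_q = 14.72 × 13.2 = 194.3 kPa; self-weight term 0.5·γ·B·N_γ·s_γ = 0.5 × 10.89 × 2.6 × 9.46 × 0.93 = 124.55 kPa.
q_ult = 194.3 + 124.55 = 318.85 kPa.
Gross allowable pressure q_all = 318.85 / 2.5 = 127.54 kPa.
Footing area = 19.5 m², so allowable column load = 127.54 × 19.5 = 2487.1 kN.

P_all ≈ 2490 kN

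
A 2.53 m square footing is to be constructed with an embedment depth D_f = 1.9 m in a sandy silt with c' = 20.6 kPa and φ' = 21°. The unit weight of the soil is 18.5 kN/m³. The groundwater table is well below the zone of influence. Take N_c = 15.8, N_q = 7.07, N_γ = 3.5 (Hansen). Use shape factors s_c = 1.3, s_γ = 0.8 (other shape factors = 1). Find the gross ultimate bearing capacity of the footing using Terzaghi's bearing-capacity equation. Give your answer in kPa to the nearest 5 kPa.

q_ult ≈ 735 kPa

q = γ·D_f = 18.5 × 1.9 = 35.15 kPa.
c·N_c·s_c = 20.6 × 15.8 × 1.3 = 423.12 kPa
q·N_q = 35.15 × 7.07 = 248.51 kPa
0.5·γ·B·N_γ·s_γ = 0.5 × 18.5 × 2.53 × 3.5 × 0.8 = 65.527 kPa
q_ult = 423.12 + 248.51 + 65.527 = 737.16 kPa.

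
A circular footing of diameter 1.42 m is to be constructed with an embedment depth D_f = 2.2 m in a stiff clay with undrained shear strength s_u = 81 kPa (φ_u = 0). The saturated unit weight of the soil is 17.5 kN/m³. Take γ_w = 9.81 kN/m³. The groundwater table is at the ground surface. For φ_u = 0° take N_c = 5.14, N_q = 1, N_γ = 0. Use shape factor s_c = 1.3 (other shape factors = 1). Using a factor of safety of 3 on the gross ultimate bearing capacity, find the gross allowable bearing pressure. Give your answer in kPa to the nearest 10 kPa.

q_all ≈ 190 kPa

γ' = 17.5 − 9.81 = 7.69 kN/m³ (submerged throughout). q = 7.69 × 2.2 = 16.918 kPa.
c·N_c·s_c = 81 × 5.14 × 1.3 = 541.24 kPa
q·N_q = 16.918 × 1 = 16.918 kPa
q_ult = 541.24 + 16.918 = 558.16 kPa.
q_all = 558.16 / 3 = 186.05 kPa.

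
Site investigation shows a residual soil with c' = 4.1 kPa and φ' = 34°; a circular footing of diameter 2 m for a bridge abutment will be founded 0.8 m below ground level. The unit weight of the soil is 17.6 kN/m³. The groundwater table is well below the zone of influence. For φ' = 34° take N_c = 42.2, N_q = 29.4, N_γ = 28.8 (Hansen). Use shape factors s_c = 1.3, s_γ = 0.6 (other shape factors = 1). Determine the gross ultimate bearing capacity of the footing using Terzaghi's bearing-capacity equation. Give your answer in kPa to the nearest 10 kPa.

q = γ·D_f = 17.6 × 0.8 = 14.08 kPa.
c·N_c·s_c = 4.1 × 42.2 × 1.3 = 224.93 kPa
q·N_q = 14.08 × 29.4 = 413.95 kPa
0.5·γ·B·N_γ·s_γ = 0.5 × 17.6 × 2 × 28.8 × 0.6 = 304.13 kPa
q_ult = 224.93 + 413.95 + 304.13 = 943.01 kPa.

q_ult ≈ 940 kPa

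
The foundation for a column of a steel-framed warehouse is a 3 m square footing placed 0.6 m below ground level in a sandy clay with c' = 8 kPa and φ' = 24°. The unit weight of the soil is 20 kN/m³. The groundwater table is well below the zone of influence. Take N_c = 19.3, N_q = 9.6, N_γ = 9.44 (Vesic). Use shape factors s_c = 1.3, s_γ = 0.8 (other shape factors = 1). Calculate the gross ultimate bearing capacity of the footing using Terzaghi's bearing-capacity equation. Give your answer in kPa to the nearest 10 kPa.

Effective surcharge at the founding depth q = γ·D_f = 20 × 0.6 = 12 kPa.
q_ult = c·N_c·s_c + q·N_q + 0.5·γ·B·N_γ·s_γ
     = 8 × 19.3 × 1.3 + 12 × 9.6 + 0.5 × 20 × 3 × 9.44 × 0.8
     = 200.72 + 115.2 + 226.56 = 542.48 kPa.

q_ult ≈ 540 kPa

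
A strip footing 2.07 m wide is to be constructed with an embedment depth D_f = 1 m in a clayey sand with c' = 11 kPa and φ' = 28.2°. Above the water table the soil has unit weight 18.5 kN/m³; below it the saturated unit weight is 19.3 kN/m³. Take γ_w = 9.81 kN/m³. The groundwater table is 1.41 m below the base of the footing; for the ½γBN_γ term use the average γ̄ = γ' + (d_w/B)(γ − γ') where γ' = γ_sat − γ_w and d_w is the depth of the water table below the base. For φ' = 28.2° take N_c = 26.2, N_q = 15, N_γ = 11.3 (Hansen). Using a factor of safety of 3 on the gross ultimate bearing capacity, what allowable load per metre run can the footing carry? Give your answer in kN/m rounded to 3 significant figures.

Overburden at base level: q = 18.5 × 1 = 18.5 kPa.
The water table is 1.41 m below the base (< B = 2.07 m), so the ½γBN_γ term uses γ̄ = γ' + (d_w/B)(γ − γ') = 9.49 + (1.41/2.07)(18.5 − 9.49) = 15.627 kN/m³.
Cohesion term c·N_c = 11 × 26.2 = 288.2 kPa; surcharge term q·N_q = 18.5 × 15 = 277.5 kPa; self-weight term 0.5·γ·B·N_γ = 0.5 × 15.627 × 2.07 × 11.3 = 182.77 kPa.
q_ult = 288.2 + 277.5 + 182.77 = 748.47 kPa.
Gross allowable pressure q_all = 748.47 / 3 = 249.49 kPa.
Allowable wall load = q_all × B = 249.49 × 2.07 = 516.44 kN per metre run.

≈ 516 kN/m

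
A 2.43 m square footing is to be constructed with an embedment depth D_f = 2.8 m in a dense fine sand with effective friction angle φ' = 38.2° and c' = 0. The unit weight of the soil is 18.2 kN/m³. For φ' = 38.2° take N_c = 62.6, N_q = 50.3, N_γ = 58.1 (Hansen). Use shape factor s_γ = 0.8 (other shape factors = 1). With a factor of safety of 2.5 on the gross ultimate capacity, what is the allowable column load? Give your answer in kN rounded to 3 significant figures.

P_all ≈ 8480 kN

Effective surcharge at the founding depth q = γ·D_f = 18.2 × 2.8 = 50.96 kPa.
q_ult = q·N_q + 0.5·γ·B·N_γ·s_γ
     = 50.96 × 50.3 + 0.5 × 18.2 × 2.43 × 58.1 × 0.8
     = 2563.3 + 1027.8 = 3591.1 kPa.
Gross allowable pressure q_all = 3591.1 / 2.5 = 1436.4 kPa.
Footing area = 5.9049 m², so allowable column load = 1436.4 × 5.9049 = 8482 kN.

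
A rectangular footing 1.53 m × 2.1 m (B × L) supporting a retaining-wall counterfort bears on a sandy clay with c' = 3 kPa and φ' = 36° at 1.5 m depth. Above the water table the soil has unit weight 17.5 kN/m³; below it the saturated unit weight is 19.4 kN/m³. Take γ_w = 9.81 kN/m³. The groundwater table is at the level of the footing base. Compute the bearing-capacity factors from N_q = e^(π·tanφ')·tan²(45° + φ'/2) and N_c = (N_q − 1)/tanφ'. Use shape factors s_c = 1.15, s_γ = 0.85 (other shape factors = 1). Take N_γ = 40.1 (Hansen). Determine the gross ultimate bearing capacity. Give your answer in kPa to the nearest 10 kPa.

q_ult ≈ 1420 kPa

tan36° = 0.7265, so N_q = e^(π×0.7265)·tan²(63°) = 9.801 × 3.852 = 37.75.
N_c = (37.75 − 1)/tan36° = 50.59.
Overburden at base level: q = 17.5 × 1.5 = 26.25 kPa.
Below the base the soil is submerged, so the ½γBN_γ term uses γ' = 19.4 − 9.81 = 9.59 kN/m³.
Cohesion term c·N_c·s_c = 3 × 50.585 × 1.15 = 174.52 kPa; surcharge term q·N_q = 26.25 × 37.752 = 991 kPa; self-weight term 0.5·γ·B·N_γ·s_γ = 0.5 × 9.59 × 1.53 × 40.1 × 0.85 = 250.06 kPa.
q_ult = 174.52 + 991 + 250.06 = 1415.6 kPa.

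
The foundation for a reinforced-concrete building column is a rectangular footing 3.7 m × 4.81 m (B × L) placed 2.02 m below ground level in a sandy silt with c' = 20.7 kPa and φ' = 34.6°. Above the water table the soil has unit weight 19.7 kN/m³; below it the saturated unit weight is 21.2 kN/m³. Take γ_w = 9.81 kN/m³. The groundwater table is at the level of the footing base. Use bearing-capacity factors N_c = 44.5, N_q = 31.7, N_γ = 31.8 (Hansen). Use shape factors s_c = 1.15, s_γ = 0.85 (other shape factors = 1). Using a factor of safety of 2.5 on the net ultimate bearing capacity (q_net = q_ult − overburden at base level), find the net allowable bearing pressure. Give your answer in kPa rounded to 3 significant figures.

Effective surcharge at the founding depth q = γ·D_f = 19.7 × 2.02 = 39.794 kPa.
The water table coincides with the base, so in the self-weight term γ → γ' = 11.39 kN/m³.
q_ult = c·N_c·s_c + q·N_q + 0.5·γ·B·N_γ·s_γ
     = 20.7 × 44.5 × 1.15 + 39.794 × 31.7 + 0.5 × 11.39 × 3.7 × 31.8 × 0.85
     = 1059.3 + 1261.5 + 569.56 = 2890.4 kPa.
q_net = 2890.4 − 39.794 = 2850.6 kPa.
q_all(net) = 2850.6 / 2.5 = 1140.2 kPa.

q_all(net) ≈ 1140 kPa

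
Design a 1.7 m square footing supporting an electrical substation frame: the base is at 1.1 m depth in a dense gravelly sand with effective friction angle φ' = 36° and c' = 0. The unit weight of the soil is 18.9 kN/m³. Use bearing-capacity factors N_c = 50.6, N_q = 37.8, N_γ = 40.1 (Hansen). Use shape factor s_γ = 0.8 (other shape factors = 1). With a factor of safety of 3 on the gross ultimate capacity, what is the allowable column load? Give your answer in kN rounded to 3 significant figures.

Effective surcharge at the founding depth q = γ·D_f = 18.9 × 1.1 = 20.79 kPa.
q_ult = q·N_q + 0.5·γ·B·N_γ·s_γ
     = 20.79 × 37.8 + 0.5 × 18.9 × 1.7 × 40.1 × 0.8
     = 785.86 + 515.37 = 1301.2 kPa.
Gross allowable pressure q_all = 1301.2 / 3 = 433.74 kPa.
Footing area = 2.89 m², so allowable column load = 433.74 × 2.89 = 1253.5 kN.

P_all ≈ 1250 kN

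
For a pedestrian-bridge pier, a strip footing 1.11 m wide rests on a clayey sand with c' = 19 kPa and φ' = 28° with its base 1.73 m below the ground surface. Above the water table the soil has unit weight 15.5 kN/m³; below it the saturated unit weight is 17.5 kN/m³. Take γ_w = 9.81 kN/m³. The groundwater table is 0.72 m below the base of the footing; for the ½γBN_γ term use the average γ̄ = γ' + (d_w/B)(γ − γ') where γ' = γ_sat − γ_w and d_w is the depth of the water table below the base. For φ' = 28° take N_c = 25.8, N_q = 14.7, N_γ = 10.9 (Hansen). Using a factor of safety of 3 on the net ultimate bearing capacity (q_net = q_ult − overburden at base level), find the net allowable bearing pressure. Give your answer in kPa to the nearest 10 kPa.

q = γ·D_f = 15.5 × 1.73 = 26.815 kPa.
γ' = 7.69 kN/m³; averaging over the depth B below the base, γ̄ = γ' + (d_w/B)(γ − γ') = 12.756 kN/m³.
c·N_c = 19 × 25.8 = 490.2 kPa
q·N_q = 26.815 × 14.7 = 394.18 kPa
0.5·γ·B·N_γ = 0.5 × 12.756 × 1.11 × 10.9 = 77.167 kPa
q_ult = 490.2 + 394.18 + 77.167 = 961.55 kPa.
q_net = 961.55 − 26.815 = 934.73 kPa.
q_all(net) = 934.73 / 3 = 311.58 kPa.

q_all(net) ≈ 310 kPa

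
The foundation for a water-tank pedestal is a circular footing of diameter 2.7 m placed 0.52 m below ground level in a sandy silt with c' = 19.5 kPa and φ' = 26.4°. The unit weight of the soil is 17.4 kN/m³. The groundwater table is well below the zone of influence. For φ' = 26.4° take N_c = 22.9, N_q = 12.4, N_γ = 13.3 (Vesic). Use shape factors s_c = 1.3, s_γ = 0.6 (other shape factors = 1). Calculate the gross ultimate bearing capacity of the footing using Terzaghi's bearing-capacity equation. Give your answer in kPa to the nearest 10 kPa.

q_ult ≈ 880 kPa

Overburden at base level: q = 17.4 × 0.52 = 9.048 kPa.
Cohesion term c·N_c·s_c = 19.5 × 22.9 × 1.3 = 580.51 kPa; surcharge term q·N_q = 9.048 × 12.4 = 112.2 kPa; self-weight term 0.5·γ·B·N_γ·s_γ = 0.5 × 17.4 × 2.7 × 13.3 × 0.6 = 187.45 kPa.
q_ult = 580.51 + 112.2 + 187.45 = 880.16 kPa.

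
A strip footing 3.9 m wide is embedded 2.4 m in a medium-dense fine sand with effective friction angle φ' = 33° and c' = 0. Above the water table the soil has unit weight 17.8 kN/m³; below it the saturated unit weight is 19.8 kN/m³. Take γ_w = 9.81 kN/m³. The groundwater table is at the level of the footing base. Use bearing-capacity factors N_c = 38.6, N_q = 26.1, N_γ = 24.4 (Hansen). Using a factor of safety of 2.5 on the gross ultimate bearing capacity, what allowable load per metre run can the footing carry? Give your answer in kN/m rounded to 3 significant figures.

≈ 2480 kN/m

q = γ·D_f = 17.8 × 2.4 = 42.72 kPa.
For the ½γBN_γ term take γ' = 19.8 − 9.81 = 9.99 kN/m³ (soil below base is submerged).
q·N_q = 42.72 × 26.1 = 1115 kPa
0.5·γ·B·N_γ = 0.5 × 9.99 × 3.9 × 24.4 = 475.32 kPa
q_ult = 1115 + 475.32 = 1590.3 kPa.
Gross allowable pressure q_all = 1590.3 / 2.5 = 636.13 kPa.
Allowable wall load = q_all × B = 636.13 × 3.9 = 2480.9 kN per metre run.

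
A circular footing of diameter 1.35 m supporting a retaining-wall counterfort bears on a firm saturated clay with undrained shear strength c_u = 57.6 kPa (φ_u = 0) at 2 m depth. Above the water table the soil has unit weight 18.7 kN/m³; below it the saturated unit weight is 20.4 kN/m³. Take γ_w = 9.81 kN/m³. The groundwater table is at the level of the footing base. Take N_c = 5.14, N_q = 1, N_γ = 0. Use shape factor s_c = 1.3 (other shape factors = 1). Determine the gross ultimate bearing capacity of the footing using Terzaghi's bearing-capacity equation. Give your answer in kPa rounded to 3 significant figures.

Overburden at base level: q = 18.7 × 2 = 37.4 kPa.
Cohesion term c·N_c·s_c = 57.6 × 5.14 × 1.3 = 384.88 kPa; surcharge term q·N_q = 37.4 × 1 = 37.4 kPa.
q_ult = 384.88 + 37.4 = 422.28 kPa.

q_ult ≈ 422 kPa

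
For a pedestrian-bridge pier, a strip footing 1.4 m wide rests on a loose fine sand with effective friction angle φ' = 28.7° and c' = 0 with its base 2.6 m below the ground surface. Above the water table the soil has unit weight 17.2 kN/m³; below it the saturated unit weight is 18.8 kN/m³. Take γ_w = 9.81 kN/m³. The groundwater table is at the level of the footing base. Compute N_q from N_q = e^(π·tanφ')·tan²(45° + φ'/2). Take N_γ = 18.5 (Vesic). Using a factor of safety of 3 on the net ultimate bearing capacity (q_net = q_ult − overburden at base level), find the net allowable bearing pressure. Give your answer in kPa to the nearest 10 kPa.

N_q = e^(π·tan28.7°)·tan²(59.35°) = 15.9.
Overburden at base level: q = 17.2 × 2.6 = 44.72 kPa.
Below the base the soil is submerged, so the ½γBN_γ term uses γ' = 18.8 − 9.81 = 8.99 kN/m³.
Surcharge term q·N_q = 44.72 × 15.903 = 711.19 kPa; self-weight term 0.5·γ·B·N_γ = 0.5 × 8.99 × 1.4 × 18.5 = 116.42 kPa.
q_ult = 711.19 + 116.42 = 827.61 kPa.
q_net = 827.61 − 44.72 = 782.89 kPa.
q_all(net) = 782.89 / 3 = 260.96 kPa.

q_all(net) ≈ 260 kPa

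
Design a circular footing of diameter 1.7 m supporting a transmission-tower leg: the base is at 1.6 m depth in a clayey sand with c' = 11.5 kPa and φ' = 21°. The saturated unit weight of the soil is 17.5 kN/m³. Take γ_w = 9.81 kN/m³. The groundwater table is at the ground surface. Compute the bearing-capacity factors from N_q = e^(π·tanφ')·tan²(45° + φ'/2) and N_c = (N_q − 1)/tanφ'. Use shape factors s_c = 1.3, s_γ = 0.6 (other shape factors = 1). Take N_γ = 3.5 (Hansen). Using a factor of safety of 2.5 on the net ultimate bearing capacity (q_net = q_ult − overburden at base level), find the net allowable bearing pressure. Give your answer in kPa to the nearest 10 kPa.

N_q = e^(π·tan21°)·tan²(55.5°) = 7.07; N_c = (N_q − 1)/tanφ' = 15.81.
Water table at ground surface, so effective unit weight γ' = 17.5 − 9.81 = 7.69 kN/m³ is used throughout; overburden q = 7.69 × 1.6 = 12.304 kPa; the same γ' applies in the ½γBN_γ term.
Cohesion term c·N_c·s_c = 11.5 × 15.815 × 1.3 = 236.43 kPa; surcharge term q·N_q = 12.304 × 7.0708 = 86.999 kPa; self-weight term 0.5·γ·B·N_γ·s_γ = 0.5 × 7.69 × 1.7 × 3.5 × 0.6 = 13.727 kPa.
q_ult = 236.43 + 86.999 + 13.727 = 337.16 kPa.
q_net = 337.16 − 12.304 = 324.85 kPa.
q_all(net) = 324.85 / 2.5 = 129.94 kPa.

q_all(net) ≈ 130 kPa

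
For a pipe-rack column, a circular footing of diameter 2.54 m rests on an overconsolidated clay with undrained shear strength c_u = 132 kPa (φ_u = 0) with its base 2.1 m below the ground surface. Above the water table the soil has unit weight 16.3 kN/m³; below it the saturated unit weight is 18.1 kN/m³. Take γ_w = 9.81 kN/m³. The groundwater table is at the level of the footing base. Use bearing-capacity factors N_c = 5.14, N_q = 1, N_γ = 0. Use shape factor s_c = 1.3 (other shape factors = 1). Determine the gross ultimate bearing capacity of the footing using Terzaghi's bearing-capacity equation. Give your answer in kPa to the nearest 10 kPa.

q = γ·D_f = 16.3 × 2.1 = 34.23 kPa.
c·N_c·s_c = 132 × 5.14 × 1.3 = 882.02 kPa
q·N_q = 34.23 × 1 = 34.23 kPa
q_ult = 882.02 + 34.23 = 916.25 kPa.

q_ult ≈ 920 kPa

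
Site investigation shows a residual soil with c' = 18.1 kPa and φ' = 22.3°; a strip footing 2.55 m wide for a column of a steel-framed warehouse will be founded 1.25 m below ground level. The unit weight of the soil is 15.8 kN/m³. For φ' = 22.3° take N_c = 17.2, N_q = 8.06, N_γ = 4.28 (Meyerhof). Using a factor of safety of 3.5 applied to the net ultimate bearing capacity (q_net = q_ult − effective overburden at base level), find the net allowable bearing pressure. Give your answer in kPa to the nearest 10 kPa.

q = γ·D_f = 15.8 × 1.25 = 19.75 kPa.
c·N_c = 18.1 × 17.2 = 311.32 kPa
q·N_q = 19.75 × 8.06 = 159.19 kPa
0.5·γ·B·N_γ = 0.5 × 15.8 × 2.55 × 4.28 = 86.221 kPa
q_ult = 311.32 + 159.19 + 86.221 = 556.73 kPa.
Net ultimate: q_net = 556.73 − 19.75 = 536.98 kPa.
q_all(net) = 536.98 / 3.5 = 153.42 kPa.

q_all(net) ≈ 150 kPa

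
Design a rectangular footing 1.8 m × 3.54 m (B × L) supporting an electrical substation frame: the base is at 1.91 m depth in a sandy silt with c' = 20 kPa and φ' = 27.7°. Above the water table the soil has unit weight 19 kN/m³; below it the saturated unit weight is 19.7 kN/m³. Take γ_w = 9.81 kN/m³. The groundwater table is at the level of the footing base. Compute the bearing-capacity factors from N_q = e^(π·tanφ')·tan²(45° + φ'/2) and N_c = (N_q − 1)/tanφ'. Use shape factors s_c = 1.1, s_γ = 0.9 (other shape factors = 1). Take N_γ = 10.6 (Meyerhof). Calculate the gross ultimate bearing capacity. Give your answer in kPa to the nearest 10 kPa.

q_ult ≈ 1160 kPa

tan27.7° = 0.525, so N_q = e^(π×0.525)·tan²(58.85°) = 5.204 × 2.737 = 14.24.
N_c = (14.24 − 1)/tan27.7° = 25.23.
Overburden at base level: q = 19 × 1.91 = 36.29 kPa.
Below the base the soil is submerged, so the ½γBN_γ term uses γ' = 19.7 − 9.81 = 9.89 kN/m³.
Cohesion term c·N_c·s_c = 20 × 25.226 × 1.1 = 554.96 kPa; surcharge term q·N_q = 36.29 × 14.244 = 516.9 kPa; self-weight term 0.5·γ·B·N_γ·s_γ = 0.5 × 9.89 × 1.8 × 10.6 × 0.9 = 84.916 kPa.
q_ult = 554.96 + 516.9 + 84.916 = 1156.8 kPa.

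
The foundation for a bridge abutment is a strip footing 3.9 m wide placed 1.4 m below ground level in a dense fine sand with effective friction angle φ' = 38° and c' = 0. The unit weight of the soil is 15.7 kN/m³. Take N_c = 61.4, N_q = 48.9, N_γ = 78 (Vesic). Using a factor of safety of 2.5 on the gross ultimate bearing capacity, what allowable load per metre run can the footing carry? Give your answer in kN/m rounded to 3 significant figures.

≈ 5400 kN/m

q = γ·D_f = 15.7 × 1.4 = 21.98 kPa.
q·N_q = 21.98 × 48.9 = 1074.8 kPa
0.5·γ·B·N_γ = 0.5 × 15.7 × 3.9 × 78 = 2388 kPa
q_ult = 1074.8 + 2388 = 3462.8 kPa.
Gross allowable pressure q_all = 3462.8 / 2.5 = 1385.1 kPa.
Allowable wall load = q_all × B = 1385.1 × 3.9 = 5402 kN per metre run.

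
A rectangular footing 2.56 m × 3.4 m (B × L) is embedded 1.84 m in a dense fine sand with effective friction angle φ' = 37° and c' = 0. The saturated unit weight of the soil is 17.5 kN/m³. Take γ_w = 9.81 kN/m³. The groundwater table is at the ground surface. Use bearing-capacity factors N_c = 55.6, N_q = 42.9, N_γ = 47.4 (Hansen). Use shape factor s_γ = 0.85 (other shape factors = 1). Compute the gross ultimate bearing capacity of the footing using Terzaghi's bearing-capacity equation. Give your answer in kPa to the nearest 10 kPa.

With the water table at the surface the whole profile is submerged: γ' = 17.5 − 9.81 = 7.69 kN/m³, so q = γ'·D_f = 14.15 kPa; the same γ' applies in the ½γBN_γ term.
q_ult = q·N_q + 0.5·γ·B·N_γ·s_γ
     = 14.15 × 42.9 + 0.5 × 7.69 × 2.56 × 47.4 × 0.85
     = 607.02 + 396.58 = 1003.6 kPa.

q_ult ≈ 1000 kPa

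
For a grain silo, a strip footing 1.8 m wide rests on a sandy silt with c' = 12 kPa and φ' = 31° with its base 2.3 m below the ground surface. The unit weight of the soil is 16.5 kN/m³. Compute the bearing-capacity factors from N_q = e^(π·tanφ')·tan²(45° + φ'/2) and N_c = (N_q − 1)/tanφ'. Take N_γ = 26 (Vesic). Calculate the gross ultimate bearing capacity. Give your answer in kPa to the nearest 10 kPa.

tan31° = 0.6009, so N_q = e^(π×0.6009)·tan²(60.5°) = 6.604 × 3.124 = 20.63.
N_c = (20.63 − 1)/tan31° = 32.67.
Effective surcharge at the founding depth q = γ·D_f = 16.5 × 2.3 = 37.95 kPa.
q_ult = c·N_c + q·N_q + 0.5·γ·B·N_γ
     = 12 × 32.671 + 37.95 × 20.631 + 0.5 × 16.5 × 1.8 × 26
     = 392.05 + 782.94 + 386.1 = 1561.1 kPa.

q_ult ≈ 1560 kPa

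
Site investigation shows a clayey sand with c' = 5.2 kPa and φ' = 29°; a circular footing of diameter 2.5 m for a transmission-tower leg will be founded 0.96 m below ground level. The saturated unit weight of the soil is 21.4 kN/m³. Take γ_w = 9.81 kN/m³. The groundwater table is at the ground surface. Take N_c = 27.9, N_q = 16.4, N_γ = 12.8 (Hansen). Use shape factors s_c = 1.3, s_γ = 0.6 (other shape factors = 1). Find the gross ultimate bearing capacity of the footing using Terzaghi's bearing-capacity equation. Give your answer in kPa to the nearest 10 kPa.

γ' = 21.4 − 9.81 = 11.59 kN/m³ (submerged throughout). q = 11.59 × 0.96 = 11.126 kPa; the same γ' applies in the ½γBN_γ term.
c·N_c·s_c = 5.2 × 27.9 × 1.3 = 188.6 kPa
q·N_q = 11.126 × 16.4 = 182.47 kPa
0.5·γ·B·N_γ·s_γ = 0.5 × 11.59 × 2.5 × 12.8 × 0.6 = 111.26 kPa
q_ult = 188.6 + 182.47 + 111.26 = 482.34 kPa.

q_ult ≈ 480 kPa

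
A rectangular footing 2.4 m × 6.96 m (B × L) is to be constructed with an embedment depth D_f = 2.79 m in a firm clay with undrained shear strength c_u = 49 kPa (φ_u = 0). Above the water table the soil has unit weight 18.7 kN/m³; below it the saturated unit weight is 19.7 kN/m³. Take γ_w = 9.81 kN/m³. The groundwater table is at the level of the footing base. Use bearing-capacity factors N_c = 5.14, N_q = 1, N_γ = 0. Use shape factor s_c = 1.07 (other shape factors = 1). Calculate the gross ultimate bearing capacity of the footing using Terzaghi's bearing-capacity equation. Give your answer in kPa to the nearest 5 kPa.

q_ult ≈ 320 kPa

q = γ·D_f = 18.7 × 2.79 = 52.173 kPa.
c·N_c·s_c = 49 × 5.14 × 1.07 = 269.49 kPa
q·N_q = 52.173 × 1 = 52.173 kPa
q_ult = 269.49 + 52.173 = 321.66 kPa.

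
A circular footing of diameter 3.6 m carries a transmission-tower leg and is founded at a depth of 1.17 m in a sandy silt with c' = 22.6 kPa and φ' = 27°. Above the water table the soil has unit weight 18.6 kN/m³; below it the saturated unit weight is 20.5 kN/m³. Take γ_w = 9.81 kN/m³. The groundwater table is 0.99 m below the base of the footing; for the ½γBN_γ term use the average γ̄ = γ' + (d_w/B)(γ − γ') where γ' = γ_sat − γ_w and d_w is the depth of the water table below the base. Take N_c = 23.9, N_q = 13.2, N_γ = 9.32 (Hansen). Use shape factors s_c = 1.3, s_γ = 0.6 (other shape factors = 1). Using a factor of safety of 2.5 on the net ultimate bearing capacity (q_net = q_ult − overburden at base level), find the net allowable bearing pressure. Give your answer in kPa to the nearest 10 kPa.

Effective surcharge at the founding depth q = γ·D_f = 18.6 × 1.17 = 21.762 kPa.
With d_w = 0.99 m < B, γ̄ = 10.69 + (0.99/3.6) × (18.6 − 10.69) = 12.865 kN/m³.
q_ult = c·N_c·s_c + q·N_q + 0.5·γ·B·N_γ·s_γ
     = 22.6 × 23.9 × 1.3 + 21.762 × 13.2 + 0.5 × 12.865 × 3.6 × 9.32 × 0.6
     = 702.18 + 287.26 + 129.5 = 1118.9 kPa.
q_net = 1118.9 − 21.762 = 1097.2 kPa.
q_all(net) = 1097.2 / 2.5 = 438.87 kPa.

q_all(net) ≈ 440 kPa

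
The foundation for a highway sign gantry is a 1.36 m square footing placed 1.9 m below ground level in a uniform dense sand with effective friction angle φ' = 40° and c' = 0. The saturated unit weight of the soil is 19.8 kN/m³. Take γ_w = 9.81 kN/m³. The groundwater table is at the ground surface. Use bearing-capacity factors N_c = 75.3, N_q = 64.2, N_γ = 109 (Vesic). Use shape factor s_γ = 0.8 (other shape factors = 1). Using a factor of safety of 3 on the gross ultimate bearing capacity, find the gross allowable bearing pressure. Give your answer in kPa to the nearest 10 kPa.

γ' = 19.8 − 9.81 = 9.99 kN/m³ (submerged throughout). q = 9.99 × 1.9 = 18.981 kPa; the same γ' applies in the ½γBN_γ term.
q·N_q = 18.981 × 64.2 = 1218.6 kPa
0.5·γ·B·N_γ·s_γ = 0.5 × 9.99 × 1.36 × 109 × 0.8 = 592.37 kPa
q_ult = 1218.6 + 592.37 = 1810.9 kPa.
q_all = 1810.9 / 3 = 603.65 kPa.

q_all ≈ 600 kPa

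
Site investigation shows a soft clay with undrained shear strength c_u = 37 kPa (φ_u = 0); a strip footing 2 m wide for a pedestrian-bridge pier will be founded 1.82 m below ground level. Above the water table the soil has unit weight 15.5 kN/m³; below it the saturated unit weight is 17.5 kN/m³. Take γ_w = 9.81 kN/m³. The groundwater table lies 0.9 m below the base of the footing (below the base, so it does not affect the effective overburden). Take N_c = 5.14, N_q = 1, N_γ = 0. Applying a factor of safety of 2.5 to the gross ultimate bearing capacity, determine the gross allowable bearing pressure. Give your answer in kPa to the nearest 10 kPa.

Overburden at base level: q = 15.5 × 1.82 = 28.21 kPa.
Cohesion term c·N_c = 37 × 5.14 = 190.18 kPa; surcharge term q·N_q = 28.21 × 1 = 28.21 kPa.
q_ult = 190.18 + 28.21 = 218.39 kPa.
q_all = q_ult / FS = 218.39 / 2.5 = 87.356 kPa.

q_all ≈ 90 kPa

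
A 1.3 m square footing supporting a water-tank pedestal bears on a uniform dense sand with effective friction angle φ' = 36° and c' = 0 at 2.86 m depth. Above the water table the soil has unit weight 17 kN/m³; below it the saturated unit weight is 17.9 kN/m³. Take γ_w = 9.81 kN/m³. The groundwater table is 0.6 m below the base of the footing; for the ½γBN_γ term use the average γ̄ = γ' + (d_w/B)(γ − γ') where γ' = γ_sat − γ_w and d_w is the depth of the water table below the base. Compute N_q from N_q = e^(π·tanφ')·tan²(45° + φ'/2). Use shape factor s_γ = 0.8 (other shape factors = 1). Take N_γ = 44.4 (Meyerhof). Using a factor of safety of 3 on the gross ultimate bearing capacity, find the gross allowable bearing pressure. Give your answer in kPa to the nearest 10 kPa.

N_q = e^(π·tan36°)·tan²(63°) = 37.75.
Effective surcharge at the founding depth q = γ·D_f = 17 × 2.86 = 48.62 kPa.
With d_w = 0.6 m < B, γ̄ = 8.09 + (0.6/1.3) × (17 − 8.09) = 12.202 kN/m³.
q_ult = q·N_q + 0.5·γ·B·N_γ·s_γ
     = 48.62 × 37.752 + 0.5 × 12.202 × 1.3 × 44.4 × 0.8
     = 1835.5 + 281.73 = 2117.3 kPa.
q_all = 2117.3 / 3 = 705.75 kPa.

q_all ≈ 710 kPa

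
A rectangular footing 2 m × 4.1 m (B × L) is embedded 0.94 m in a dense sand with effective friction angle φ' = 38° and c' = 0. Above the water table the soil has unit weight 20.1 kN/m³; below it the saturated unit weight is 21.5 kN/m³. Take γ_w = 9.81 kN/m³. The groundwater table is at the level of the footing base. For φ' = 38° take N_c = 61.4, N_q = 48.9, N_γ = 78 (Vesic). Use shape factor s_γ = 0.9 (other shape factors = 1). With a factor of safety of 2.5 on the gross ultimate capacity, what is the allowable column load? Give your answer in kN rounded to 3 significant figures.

P_all ≈ 5720 kN

Effective surcharge at the founding depth q = γ·D_f = 20.1 × 0.94 = 18.894 kPa.
The water table coincides with the base, so in the self-weight term γ → γ' = 11.69 kN/m³.
q_ult = q·N_q + 0.5·γ·B·N_γ·s_γ
     = 18.894 × 48.9 + 0.5 × 11.69 × 2 × 78 × 0.9
     = 923.92 + 820.64 = 1744.6 kPa.
Gross allowable pressure q_all = 1744.6 / 2.5 = 697.82 kPa.
Footing area = 8.2 m², so allowable column load = 697.82 × 8.2 = 5722.1 kN.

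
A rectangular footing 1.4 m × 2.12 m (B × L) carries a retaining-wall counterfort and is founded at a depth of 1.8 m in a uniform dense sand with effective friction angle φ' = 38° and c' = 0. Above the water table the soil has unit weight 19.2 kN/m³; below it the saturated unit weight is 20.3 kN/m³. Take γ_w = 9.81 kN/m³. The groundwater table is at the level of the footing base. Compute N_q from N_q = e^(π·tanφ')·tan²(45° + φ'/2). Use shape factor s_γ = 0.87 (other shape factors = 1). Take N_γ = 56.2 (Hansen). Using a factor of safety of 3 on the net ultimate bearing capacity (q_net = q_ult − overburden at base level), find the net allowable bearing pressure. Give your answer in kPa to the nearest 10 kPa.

q_all(net) ≈ 670 kPa

N_q = e^(π·tan38°)·tan²(64°) = 48.93.
Effective surcharge at the founding depth q = γ·D_f = 19.2 × 1.8 = 34.56 kPa.
The water table coincides with the base, so in the self-weight term γ → γ' = 10.49 kN/m³.
q_ult = q·N_q + 0.5·γ·B·N_γ·s_γ
     = 34.56 × 48.933 + 0.5 × 10.49 × 1.4 × 56.2 × 0.87
     = 1691.1 + 359.03 = 2050.2 kPa.
q_net = 2050.2 − 34.56 = 2015.6 kPa.
q_all(net) = 2015.6 / 3 = 671.87 kPa.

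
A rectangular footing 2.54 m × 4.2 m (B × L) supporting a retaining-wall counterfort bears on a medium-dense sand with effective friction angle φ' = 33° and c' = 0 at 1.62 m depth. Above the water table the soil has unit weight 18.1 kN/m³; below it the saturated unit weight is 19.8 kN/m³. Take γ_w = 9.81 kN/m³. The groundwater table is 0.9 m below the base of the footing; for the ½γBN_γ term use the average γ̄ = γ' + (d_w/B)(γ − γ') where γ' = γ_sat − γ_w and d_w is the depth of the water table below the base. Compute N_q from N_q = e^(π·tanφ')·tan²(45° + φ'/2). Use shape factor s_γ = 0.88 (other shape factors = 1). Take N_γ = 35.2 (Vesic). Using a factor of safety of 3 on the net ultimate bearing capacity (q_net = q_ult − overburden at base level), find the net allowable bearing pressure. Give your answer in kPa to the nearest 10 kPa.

q_all(net) ≈ 410 kPa

N_q = e^(π·tan33°)·tan²(61.5°) = 26.09.
Effective surcharge at the founding depth q = γ·D_f = 18.1 × 1.62 = 29.322 kPa.
With d_w = 0.9 m < B, γ̄ = 9.99 + (0.9/2.54) × (18.1 − 9.99) = 12.864 kN/m³.
q_ult = q·N_q + 0.5·γ·B·N_γ·s_γ
     = 29.322 × 26.092 + 0.5 × 12.864 × 2.54 × 35.2 × 0.88
     = 765.07 + 506.05 = 1271.1 kPa.
q_net = 1271.1 − 29.322 = 1241.8 kPa.
q_all(net) = 1241.8 / 3 = 413.93 kPa.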